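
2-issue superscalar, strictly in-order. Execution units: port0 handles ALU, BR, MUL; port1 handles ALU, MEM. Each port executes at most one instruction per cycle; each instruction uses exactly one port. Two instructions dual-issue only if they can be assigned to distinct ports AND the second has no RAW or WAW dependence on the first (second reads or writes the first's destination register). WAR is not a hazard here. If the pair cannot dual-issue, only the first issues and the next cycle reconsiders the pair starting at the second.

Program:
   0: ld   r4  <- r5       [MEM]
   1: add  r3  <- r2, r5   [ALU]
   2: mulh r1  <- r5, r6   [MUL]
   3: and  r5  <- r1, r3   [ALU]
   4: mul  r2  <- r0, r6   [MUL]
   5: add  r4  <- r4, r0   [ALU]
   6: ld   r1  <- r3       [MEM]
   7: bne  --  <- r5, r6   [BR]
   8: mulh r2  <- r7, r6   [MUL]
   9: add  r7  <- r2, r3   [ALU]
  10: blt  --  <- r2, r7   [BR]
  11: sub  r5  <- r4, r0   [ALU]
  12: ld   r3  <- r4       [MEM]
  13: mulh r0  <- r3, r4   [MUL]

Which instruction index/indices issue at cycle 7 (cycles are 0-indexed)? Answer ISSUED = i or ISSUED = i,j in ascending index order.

c0: i0,i1 ld/add  2-wide
c1: i2 mulh  RAW r1
c2: i3,i4 and/mul  2-wide
c3: i5,i6 add/ld  2-wide
c4: i7 bne  no-port BR/MUL
c5: i8 mulh  RAW r2
c6: i9 add  RAW r7
c7: i10,i11 blt/sub  2-wide
c8: i12 ld  RAW r3
c9: i13 mulh  tail

ISSUED = 10,11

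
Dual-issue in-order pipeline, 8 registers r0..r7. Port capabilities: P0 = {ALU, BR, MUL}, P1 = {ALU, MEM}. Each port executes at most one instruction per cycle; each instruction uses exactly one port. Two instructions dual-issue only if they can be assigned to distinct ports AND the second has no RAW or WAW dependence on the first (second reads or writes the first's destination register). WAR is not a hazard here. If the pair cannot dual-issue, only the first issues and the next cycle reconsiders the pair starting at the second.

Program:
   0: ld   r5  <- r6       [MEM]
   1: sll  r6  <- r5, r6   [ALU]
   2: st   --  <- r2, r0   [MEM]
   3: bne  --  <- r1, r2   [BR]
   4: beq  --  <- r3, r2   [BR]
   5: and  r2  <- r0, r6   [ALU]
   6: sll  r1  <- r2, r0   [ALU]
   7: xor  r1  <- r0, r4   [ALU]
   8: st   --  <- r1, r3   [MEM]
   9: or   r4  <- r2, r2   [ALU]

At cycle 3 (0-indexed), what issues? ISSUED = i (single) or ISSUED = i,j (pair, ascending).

ISSUED = 4,5

c0: i0 ld.MEM  RAW r5
c1: i1,i2 sll.ALU st.MEM  pair
c2: i3 bne.BR  no-port BR/BR
c3: i4,i5 beq.BR and.ALU  pair
c4: i6 sll.ALU  WAW r1
c5: i7 xor.ALU  RAW r1
c6: i8,i9 st.MEM or.ALU  pair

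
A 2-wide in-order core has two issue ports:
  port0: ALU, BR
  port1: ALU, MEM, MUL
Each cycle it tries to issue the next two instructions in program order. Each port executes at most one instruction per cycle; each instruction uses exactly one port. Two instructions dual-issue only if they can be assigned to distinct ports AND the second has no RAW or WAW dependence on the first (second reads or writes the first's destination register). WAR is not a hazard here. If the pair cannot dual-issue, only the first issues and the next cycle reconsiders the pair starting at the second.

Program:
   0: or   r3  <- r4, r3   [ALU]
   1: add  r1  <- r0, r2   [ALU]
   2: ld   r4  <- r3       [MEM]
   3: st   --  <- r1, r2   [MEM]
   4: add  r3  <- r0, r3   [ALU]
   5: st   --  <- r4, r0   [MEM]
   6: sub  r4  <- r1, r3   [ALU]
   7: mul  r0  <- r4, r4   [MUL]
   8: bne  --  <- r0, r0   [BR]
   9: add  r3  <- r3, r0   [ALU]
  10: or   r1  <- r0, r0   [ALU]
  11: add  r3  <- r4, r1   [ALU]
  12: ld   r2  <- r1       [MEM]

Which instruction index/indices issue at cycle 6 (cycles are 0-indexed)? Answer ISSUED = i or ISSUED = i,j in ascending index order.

ISSUED = 10

[0] i0&i1  or+add  -- dual
[1] i2  ld  -- no-port MEM/MEM
[2] i3&i4  st+add  -- dual
[3] i5&i6  st+sub  -- dual
[4] i7  mul  -- RAW r0
[5] i8&i9  bne+add  -- dual
[6] i10  or  -- RAW r1
[7] i11&i12  add+ld  -- dual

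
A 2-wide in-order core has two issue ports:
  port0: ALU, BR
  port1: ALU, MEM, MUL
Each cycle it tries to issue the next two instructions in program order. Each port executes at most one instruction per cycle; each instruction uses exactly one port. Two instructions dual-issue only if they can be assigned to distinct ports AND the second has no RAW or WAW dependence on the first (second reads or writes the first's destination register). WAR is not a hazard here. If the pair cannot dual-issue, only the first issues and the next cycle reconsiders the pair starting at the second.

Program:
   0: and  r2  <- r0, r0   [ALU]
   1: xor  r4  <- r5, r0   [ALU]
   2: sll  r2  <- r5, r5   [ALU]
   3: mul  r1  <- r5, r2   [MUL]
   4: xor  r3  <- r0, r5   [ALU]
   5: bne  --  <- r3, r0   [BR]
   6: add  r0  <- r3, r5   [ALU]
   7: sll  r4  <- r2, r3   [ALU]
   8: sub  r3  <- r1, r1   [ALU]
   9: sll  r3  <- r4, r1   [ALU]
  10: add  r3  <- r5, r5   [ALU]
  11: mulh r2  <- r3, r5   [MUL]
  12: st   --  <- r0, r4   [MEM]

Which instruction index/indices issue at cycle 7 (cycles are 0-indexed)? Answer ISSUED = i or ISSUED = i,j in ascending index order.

[0] i0+i1  and xor  -- 2-wide
[1] i2  sll  -- RAW r2
[2] i3+i4  mul xor  -- 2-wide
[3] i5+i6  bne add  -- 2-wide
[4] i7+i8  sll sub  -- 2-wide
[5] i9  sll  -- WAW r3
[6] i10  add  -- RAW r3
[7] i11  mulh  -- no-port MUL/MEM
[8] i12  st  -- tail

ISSUED = 11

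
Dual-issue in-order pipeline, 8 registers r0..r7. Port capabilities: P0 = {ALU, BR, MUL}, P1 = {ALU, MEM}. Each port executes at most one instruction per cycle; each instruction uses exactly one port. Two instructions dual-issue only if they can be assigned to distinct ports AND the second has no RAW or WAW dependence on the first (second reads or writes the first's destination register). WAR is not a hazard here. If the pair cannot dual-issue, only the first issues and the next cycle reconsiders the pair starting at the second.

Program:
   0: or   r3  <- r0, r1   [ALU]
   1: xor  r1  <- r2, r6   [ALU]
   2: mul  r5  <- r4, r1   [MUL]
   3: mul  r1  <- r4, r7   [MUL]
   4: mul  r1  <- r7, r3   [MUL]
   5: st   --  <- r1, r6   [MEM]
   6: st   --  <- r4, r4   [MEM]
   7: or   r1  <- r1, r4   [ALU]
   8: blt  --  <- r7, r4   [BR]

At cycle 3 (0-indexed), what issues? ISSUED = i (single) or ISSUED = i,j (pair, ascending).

[0] i0,i1  or.ALU+xor.ALU  -- pair
[1] i2  mul.MUL  -- no-port MUL/MUL
[2] i3  mul.MUL  -- no-port MUL/MUL
[3] i4  mul.MUL  -- RAW r1
[4] i5  st.MEM  -- no-port MEM/MEM
[5] i6,i7  st.MEM+or.ALU  -- pair
[6] i8  blt.BR  -- tail

ISSUED = 4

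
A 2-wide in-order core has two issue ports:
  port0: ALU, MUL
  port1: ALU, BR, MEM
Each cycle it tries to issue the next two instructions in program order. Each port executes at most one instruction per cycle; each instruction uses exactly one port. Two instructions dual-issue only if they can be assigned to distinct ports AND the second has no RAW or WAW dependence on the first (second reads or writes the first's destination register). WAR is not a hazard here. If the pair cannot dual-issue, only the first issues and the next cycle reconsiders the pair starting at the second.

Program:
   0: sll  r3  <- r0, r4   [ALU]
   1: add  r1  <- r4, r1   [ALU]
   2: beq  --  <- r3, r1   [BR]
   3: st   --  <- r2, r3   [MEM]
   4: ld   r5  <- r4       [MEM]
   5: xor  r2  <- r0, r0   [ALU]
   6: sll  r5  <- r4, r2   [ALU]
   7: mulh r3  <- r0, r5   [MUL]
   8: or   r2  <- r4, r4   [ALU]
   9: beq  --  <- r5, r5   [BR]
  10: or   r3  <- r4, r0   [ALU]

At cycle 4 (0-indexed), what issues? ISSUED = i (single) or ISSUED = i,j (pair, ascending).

0. sll.ALU/add.ALU @i0+i1  | 2-wide
1. beq.BR @i2  | no-port BR/MEM
2. st.MEM @i3  | no-port MEM/MEM
3. ld.MEM/xor.ALU @i4+i5  | 2-wide
4. sll.ALU @i6  | RAW r5
5. mulh.MUL/or.ALU @i7+i8  | 2-wide
6. beq.BR/or.ALU @i9+i10  | 2-wide

ISSUED = 6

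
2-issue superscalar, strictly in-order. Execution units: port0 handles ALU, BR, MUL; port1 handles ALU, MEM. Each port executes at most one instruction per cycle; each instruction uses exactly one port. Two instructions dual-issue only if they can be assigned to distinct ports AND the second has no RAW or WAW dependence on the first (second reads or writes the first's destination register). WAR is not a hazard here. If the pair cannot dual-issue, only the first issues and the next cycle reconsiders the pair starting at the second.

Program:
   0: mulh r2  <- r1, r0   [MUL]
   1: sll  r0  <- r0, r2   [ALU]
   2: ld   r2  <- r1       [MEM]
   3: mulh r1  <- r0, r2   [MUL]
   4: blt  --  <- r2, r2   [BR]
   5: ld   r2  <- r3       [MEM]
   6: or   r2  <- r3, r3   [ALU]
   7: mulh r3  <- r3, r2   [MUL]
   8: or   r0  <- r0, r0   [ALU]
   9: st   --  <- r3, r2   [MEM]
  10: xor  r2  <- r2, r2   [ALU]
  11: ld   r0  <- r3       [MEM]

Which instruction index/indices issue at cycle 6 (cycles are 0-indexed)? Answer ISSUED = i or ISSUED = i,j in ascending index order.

ISSUED = 9,10

t=0 i0:mulh ; RAW r2
t=1 i1/i2:sll ld ; dual
t=2 i3:mulh ; no-port MUL/BR
t=3 i4/i5:blt ld ; dual
t=4 i6:or ; RAW r2
t=5 i7/i8:mulh or ; dual
t=6 i9/i10:st xor ; dual
t=7 i11:ld ; tail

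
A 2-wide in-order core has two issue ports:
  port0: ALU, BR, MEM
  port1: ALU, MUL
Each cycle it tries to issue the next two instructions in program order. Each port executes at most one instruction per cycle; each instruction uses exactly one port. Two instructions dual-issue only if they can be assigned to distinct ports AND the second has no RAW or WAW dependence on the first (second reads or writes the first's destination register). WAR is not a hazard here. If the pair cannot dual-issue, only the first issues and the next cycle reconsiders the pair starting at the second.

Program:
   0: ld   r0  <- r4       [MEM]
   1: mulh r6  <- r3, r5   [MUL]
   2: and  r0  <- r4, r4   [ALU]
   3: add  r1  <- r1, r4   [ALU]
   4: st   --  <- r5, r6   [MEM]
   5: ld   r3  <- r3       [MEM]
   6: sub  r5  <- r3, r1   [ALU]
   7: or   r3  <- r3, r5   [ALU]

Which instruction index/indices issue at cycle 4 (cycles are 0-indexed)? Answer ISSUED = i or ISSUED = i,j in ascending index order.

ISSUED = 6

#0 head=0: ld.MEM/mulh.MUL i0&i1 dual
#1 head=2: and.ALU/add.ALU i2&i3 dual
#2 head=4: st.MEM i4 no-port MEM/MEM
#3 head=5: ld.MEM i5 RAW r3
#4 head=6: sub.ALU i6 RAW r5
#5 head=7: or.ALU i7 tail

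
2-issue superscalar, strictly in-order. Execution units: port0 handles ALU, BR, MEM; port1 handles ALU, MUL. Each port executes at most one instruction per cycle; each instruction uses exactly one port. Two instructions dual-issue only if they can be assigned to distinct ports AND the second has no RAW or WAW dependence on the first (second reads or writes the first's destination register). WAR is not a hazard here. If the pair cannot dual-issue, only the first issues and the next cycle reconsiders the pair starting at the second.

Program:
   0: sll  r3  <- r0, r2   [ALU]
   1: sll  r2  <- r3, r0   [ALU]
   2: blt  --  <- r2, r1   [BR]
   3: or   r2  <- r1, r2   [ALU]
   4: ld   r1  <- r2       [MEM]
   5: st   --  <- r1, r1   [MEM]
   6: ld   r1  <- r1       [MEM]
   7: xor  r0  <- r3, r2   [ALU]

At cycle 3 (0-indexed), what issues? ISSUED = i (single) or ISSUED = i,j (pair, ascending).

t=0 i0:sll ; RAW r3
t=1 i1:sll ; RAW r2
t=2 i2+i3:blt+or ; pair
t=3 i4:ld ; no-port MEM/MEM
t=4 i5:st ; no-port MEM/MEM
t=5 i6+i7:ld+xor ; pair

ISSUED = 4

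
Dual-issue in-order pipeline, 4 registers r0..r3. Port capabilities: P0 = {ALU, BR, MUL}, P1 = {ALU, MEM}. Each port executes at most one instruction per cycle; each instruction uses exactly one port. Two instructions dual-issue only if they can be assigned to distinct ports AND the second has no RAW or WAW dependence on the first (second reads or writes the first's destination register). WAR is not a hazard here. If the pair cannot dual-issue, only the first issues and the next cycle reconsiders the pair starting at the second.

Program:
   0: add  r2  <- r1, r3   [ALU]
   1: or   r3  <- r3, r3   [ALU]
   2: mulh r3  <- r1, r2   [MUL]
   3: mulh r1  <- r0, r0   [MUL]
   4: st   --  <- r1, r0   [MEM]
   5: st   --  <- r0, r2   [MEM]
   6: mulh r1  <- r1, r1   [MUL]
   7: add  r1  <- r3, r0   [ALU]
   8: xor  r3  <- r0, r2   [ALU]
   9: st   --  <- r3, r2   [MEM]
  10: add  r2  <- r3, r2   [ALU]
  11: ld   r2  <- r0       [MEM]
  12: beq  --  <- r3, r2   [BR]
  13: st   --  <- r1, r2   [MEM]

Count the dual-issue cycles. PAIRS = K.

  cy0 -> i0/i1 (add.ALU/or.ALU) 2-wide
  cy1 -> i2 (mulh.MUL) no-port MUL/MUL
  cy2 -> i3 (mulh.MUL) RAW r1
  cy3 -> i4 (st.MEM) no-port MEM/MEM
  cy4 -> i5/i6 (st.MEM/mulh.MUL) 2-wide
  cy5 -> i7/i8 (add.ALU/xor.ALU) 2-wide
  cy6 -> i9/i10 (st.MEM/add.ALU) 2-wide
  cy7 -> i11 (ld.MEM) RAW r2
  cy8 -> i12/i13 (beq.BR/st.MEM) 2-wide

PAIRS = 5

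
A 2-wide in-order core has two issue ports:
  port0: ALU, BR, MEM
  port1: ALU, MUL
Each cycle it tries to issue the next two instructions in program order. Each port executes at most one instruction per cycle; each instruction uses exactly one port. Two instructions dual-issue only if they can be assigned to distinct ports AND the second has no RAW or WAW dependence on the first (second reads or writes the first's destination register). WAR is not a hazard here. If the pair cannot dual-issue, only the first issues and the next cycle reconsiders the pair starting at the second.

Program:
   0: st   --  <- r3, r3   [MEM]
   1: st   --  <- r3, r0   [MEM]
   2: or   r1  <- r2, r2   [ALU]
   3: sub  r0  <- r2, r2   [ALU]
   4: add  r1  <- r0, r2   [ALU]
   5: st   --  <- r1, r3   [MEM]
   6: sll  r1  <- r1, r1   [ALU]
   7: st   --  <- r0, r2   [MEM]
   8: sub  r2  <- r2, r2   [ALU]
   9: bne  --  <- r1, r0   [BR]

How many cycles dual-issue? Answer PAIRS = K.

PAIRS = 3

t=0 i0:st ; no-port MEM/MEM
t=1 i1,i2:st or ; 2-wide
t=2 i3:sub ; RAW r0
t=3 i4:add ; RAW r1
t=4 i5,i6:st sll ; 2-wide
t=5 i7,i8:st sub ; 2-wide
t=6 i9:bne ; tail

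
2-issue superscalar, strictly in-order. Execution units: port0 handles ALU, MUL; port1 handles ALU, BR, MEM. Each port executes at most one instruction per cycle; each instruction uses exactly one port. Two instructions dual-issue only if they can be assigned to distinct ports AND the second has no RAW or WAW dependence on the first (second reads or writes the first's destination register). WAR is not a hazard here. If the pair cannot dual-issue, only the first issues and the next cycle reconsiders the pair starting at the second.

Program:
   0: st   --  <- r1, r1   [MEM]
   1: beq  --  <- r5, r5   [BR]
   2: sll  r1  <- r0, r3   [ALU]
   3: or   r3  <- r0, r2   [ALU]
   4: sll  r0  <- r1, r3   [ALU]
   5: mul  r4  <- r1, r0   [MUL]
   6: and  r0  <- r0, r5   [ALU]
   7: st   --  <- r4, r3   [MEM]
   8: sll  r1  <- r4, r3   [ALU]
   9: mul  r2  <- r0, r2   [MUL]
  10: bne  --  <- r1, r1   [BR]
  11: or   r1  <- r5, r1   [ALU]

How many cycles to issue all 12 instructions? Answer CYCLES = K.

CYCLES = 8

0. st @i0  | no-port MEM/BR
1. beq/sll @i1,i2  | pair
2. or @i3  | RAW r3
3. sll @i4  | RAW r0
4. mul/and @i5,i6  | pair
5. st/sll @i7,i8  | pair
6. mul/bne @i9,i10  | pair
7. or @i11  | tail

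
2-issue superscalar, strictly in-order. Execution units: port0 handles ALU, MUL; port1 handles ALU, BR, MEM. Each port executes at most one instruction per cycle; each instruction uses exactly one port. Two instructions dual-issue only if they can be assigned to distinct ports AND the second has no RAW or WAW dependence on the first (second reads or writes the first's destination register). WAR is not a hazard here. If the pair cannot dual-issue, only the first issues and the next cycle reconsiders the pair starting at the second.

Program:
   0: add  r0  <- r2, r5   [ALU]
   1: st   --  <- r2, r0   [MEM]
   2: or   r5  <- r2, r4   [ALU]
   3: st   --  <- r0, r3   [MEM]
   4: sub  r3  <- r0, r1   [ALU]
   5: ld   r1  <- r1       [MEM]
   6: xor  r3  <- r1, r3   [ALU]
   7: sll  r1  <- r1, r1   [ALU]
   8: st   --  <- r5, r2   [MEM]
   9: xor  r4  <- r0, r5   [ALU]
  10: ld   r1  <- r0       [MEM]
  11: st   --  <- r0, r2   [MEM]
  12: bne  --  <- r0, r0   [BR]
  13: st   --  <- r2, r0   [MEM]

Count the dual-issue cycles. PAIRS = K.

PAIRS = 4

  cy0 -> i0 (add) RAW r0
  cy1 -> i1+i2 (st;or) 2-wide
  cy2 -> i3+i4 (st;sub) 2-wide
  cy3 -> i5 (ld) RAW r1
  cy4 -> i6+i7 (xor;sll) 2-wide
  cy5 -> i8+i9 (st;xor) 2-wide
  cy6 -> i10 (ld) no-port MEM/MEM
  cy7 -> i11 (st) no-port MEM/BR
  cy8 -> i12 (bne) no-port BR/MEM
  cy9 -> i13 (st) tail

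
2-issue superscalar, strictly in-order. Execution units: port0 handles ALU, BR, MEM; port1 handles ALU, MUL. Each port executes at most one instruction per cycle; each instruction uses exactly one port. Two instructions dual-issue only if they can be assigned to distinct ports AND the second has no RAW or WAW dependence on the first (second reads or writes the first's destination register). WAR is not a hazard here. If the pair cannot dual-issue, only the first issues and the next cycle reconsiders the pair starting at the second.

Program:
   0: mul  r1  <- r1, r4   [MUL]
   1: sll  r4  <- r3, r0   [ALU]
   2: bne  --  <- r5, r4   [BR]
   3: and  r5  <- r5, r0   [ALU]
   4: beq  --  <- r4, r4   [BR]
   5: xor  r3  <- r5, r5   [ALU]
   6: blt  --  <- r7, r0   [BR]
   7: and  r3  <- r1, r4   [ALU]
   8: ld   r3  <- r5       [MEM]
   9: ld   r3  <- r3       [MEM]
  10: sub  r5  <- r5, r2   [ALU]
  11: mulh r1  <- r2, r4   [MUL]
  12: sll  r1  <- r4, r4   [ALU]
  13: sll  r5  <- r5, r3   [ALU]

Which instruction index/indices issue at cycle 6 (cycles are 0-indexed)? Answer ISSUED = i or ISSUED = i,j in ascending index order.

#0 head=0: mul.MUL;sll.ALU i0,i1 2-wide
#1 head=2: bne.BR;and.ALU i2,i3 2-wide
#2 head=4: beq.BR;xor.ALU i4,i5 2-wide
#3 head=6: blt.BR;and.ALU i6,i7 2-wide
#4 head=8: ld.MEM i8 no-port MEM/MEM
#5 head=9: ld.MEM;sub.ALU i9,i10 2-wide
#6 head=11: mulh.MUL i11 WAW r1
#7 head=12: sll.ALU;sll.ALU i12,i13 2-wide

ISSUED = 11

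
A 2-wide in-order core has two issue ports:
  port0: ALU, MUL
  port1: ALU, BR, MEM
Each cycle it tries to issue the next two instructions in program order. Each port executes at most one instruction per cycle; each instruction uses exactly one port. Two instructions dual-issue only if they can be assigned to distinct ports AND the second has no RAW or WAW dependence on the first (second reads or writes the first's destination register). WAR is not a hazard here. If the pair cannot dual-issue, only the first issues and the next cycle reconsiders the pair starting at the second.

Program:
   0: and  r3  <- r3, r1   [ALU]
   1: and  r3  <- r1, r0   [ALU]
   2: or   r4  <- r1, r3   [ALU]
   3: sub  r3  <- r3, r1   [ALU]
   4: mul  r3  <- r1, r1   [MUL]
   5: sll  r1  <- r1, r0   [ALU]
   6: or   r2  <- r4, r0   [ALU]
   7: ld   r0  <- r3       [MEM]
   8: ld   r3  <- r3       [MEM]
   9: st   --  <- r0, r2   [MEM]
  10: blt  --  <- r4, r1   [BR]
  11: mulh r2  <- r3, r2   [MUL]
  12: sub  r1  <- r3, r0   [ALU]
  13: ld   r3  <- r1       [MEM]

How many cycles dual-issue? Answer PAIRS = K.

PAIRS = 4

0. and @i0  | WAW r3
1. and @i1  | RAW r3
2. or+sub @i2&i3  | dual
3. mul+sll @i4&i5  | dual
4. or+ld @i6&i7  | dual
5. ld @i8  | no-port MEM/MEM
6. st @i9  | no-port MEM/BR
7. blt+mulh @i10&i11  | dual
8. sub @i12  | RAW r1
9. ld @i13  | tail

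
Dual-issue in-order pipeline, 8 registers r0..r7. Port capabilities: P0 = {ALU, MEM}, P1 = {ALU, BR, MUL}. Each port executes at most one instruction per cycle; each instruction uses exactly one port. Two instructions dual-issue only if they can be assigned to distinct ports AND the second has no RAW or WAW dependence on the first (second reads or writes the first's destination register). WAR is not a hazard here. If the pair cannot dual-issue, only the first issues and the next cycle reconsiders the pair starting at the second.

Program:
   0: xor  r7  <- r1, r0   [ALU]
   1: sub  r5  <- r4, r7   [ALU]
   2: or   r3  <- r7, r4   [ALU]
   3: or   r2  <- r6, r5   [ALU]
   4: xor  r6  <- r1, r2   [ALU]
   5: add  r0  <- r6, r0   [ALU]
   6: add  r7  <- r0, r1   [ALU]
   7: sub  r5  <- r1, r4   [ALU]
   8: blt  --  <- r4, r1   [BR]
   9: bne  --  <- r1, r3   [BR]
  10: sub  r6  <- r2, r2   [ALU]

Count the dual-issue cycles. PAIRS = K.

PAIRS = 3

[0] i0  xor  -- RAW r7
[1] i1+i2  sub or  -- 2-wide
[2] i3  or  -- RAW r2
[3] i4  xor  -- RAW r6
[4] i5  add  -- RAW r0
[5] i6+i7  add sub  -- 2-wide
[6] i8  blt  -- no-port BR/BR
[7] i9+i10  bne sub  -- 2-wide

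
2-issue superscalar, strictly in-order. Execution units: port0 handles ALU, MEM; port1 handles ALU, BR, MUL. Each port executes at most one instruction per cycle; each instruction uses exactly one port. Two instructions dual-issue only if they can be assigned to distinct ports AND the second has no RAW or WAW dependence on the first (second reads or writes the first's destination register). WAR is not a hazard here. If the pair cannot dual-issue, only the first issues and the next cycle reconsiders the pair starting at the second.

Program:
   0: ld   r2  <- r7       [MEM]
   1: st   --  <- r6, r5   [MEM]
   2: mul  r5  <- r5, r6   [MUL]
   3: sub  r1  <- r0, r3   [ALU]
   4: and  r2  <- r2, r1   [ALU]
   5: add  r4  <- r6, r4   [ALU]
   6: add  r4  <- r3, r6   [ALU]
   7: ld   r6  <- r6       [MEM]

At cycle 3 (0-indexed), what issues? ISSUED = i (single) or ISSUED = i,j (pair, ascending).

  cy0 -> i0 (ld) no-port MEM/MEM
  cy1 -> i1,i2 (st mul) pair
  cy2 -> i3 (sub) RAW r1
  cy3 -> i4,i5 (and add) pair
  cy4 -> i6,i7 (add ld) pair

ISSUED = 4,5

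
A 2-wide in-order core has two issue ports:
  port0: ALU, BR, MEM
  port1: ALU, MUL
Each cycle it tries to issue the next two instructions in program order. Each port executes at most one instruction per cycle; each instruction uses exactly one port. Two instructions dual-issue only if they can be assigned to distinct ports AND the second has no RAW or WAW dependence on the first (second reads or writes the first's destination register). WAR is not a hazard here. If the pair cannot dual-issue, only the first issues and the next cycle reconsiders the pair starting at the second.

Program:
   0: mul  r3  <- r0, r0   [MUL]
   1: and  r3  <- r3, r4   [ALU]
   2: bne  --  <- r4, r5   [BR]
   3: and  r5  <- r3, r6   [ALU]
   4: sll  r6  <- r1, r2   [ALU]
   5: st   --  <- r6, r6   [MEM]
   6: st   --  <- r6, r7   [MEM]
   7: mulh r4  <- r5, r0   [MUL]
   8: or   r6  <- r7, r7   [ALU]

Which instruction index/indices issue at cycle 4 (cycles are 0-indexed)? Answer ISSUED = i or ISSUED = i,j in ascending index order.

ISSUED = 6,7

c0: i0 mul.MUL  RAW+WAW r3
c1: i1+i2 and.ALU;bne.BR  2-wide
c2: i3+i4 and.ALU;sll.ALU  2-wide
c3: i5 st.MEM  no-port MEM/MEM
c4: i6+i7 st.MEM;mulh.MUL  2-wide
c5: i8 or.ALU  tail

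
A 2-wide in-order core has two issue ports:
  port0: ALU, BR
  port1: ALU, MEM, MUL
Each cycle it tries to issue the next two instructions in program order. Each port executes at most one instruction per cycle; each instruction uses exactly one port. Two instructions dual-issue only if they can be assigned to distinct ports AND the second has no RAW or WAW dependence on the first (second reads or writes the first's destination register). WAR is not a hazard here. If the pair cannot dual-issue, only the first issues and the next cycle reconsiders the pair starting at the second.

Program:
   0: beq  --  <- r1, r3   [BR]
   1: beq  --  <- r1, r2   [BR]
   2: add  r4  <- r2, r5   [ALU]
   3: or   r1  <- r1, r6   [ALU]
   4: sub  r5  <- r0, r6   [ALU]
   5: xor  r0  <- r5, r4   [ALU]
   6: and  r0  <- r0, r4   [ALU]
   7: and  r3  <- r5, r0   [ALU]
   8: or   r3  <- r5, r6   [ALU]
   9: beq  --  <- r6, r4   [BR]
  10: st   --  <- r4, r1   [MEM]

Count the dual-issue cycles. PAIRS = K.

PAIRS = 3

#0 head=0: beq i0 no-port BR/BR
#1 head=1: beq add i1,i2 dual
#2 head=3: or sub i3,i4 dual
#3 head=5: xor i5 RAW+WAW r0
#4 head=6: and i6 RAW r0
#5 head=7: and i7 WAW r3
#6 head=8: or beq i8,i9 dual
#7 head=10: st i10 tail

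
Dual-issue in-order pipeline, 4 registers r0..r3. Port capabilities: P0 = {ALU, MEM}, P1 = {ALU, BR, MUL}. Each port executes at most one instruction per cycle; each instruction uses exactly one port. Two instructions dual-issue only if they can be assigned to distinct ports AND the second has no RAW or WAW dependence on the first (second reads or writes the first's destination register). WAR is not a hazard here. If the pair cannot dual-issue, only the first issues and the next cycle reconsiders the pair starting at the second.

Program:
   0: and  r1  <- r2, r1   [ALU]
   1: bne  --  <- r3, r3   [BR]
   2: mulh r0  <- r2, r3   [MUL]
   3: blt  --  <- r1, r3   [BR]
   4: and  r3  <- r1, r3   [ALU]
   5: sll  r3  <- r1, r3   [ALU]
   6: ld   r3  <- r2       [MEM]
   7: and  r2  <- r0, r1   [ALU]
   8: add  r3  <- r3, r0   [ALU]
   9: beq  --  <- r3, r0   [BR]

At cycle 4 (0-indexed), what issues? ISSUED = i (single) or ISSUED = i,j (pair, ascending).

c0: i0&i1 and.ALU/bne.BR  dual
c1: i2 mulh.MUL  no-port MUL/BR
c2: i3&i4 blt.BR/and.ALU  dual
c3: i5 sll.ALU  WAW r3
c4: i6&i7 ld.MEM/and.ALU  dual
c5: i8 add.ALU  RAW r3
c6: i9 beq.BR  tail

ISSUED = 6,7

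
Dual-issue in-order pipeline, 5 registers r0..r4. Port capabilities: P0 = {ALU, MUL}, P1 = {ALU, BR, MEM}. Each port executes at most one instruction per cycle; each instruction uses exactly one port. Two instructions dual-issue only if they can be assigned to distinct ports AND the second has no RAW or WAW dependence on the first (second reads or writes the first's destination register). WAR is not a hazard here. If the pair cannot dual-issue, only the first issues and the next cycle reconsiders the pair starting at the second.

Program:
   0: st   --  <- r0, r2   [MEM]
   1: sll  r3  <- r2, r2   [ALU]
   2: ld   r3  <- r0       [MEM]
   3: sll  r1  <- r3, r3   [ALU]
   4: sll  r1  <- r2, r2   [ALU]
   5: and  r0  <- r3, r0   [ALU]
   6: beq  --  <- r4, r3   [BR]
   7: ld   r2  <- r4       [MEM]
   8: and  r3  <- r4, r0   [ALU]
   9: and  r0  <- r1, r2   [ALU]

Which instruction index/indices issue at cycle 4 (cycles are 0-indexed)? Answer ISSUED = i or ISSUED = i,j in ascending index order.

[0] i0/i1  st;sll  -- dual
[1] i2  ld  -- RAW r3
[2] i3  sll  -- WAW r1
[3] i4/i5  sll;and  -- dual
[4] i6  beq  -- no-port BR/MEM
[5] i7/i8  ld;and  -- dual
[6] i9  and  -- tail

ISSUED = 6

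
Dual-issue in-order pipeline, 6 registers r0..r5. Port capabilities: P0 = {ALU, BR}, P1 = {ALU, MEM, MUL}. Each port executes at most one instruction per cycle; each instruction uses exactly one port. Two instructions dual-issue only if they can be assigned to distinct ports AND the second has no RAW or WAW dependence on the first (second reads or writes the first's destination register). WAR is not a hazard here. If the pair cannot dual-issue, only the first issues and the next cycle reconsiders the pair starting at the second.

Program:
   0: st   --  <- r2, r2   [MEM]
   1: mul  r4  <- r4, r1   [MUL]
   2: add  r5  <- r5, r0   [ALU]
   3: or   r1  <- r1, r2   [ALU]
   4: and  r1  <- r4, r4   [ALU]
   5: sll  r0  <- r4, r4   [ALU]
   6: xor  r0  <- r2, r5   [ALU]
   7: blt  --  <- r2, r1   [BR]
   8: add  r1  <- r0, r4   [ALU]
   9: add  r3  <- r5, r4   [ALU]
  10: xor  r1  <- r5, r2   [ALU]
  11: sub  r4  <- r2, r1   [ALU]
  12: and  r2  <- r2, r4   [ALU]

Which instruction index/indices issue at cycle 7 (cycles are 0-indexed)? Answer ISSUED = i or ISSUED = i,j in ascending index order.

c0: i0 st  no-port MEM/MUL
c1: i1,i2 mul add  2-wide
c2: i3 or  WAW r1
c3: i4,i5 and sll  2-wide
c4: i6,i7 xor blt  2-wide
c5: i8,i9 add add  2-wide
c6: i10 xor  RAW r1
c7: i11 sub  RAW r4
c8: i12 and  tail

ISSUED = 11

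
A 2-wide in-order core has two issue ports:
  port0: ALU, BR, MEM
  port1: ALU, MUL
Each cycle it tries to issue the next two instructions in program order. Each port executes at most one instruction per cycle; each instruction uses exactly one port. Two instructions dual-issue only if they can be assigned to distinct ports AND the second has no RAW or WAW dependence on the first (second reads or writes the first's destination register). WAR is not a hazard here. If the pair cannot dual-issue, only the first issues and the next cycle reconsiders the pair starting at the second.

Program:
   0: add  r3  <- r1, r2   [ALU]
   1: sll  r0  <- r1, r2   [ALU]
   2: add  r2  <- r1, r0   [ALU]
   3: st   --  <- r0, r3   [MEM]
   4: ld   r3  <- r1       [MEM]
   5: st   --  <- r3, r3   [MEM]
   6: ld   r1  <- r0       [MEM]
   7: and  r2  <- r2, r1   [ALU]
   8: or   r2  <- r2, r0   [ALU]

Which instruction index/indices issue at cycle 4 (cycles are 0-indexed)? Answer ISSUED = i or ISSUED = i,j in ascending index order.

ISSUED = 6

0. add;sll @i0/i1  | 2-wide
1. add;st @i2/i3  | 2-wide
2. ld @i4  | no-port MEM/MEM
3. st @i5  | no-port MEM/MEM
4. ld @i6  | RAW r1
5. and @i7  | RAW+WAW r2
6. or @i8  | tail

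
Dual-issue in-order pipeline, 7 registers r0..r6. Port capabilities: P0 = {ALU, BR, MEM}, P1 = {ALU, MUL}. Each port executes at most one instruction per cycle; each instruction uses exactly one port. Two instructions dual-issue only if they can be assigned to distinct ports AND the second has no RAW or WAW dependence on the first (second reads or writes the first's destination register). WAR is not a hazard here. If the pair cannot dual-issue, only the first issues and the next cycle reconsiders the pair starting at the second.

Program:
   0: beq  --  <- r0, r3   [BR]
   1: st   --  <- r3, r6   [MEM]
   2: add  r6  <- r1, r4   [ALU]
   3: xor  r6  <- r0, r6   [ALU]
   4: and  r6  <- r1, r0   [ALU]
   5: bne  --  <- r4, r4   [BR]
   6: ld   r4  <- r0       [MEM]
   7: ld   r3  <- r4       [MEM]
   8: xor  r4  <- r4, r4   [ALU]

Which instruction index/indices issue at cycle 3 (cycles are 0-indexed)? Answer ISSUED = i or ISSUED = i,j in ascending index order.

#0 head=0: beq i0 no-port BR/MEM
#1 head=1: st+add i1/i2 pair
#2 head=3: xor i3 WAW r6
#3 head=4: and+bne i4/i5 pair
#4 head=6: ld i6 no-port MEM/MEM
#5 head=7: ld+xor i7/i8 pair

ISSUED = 4,5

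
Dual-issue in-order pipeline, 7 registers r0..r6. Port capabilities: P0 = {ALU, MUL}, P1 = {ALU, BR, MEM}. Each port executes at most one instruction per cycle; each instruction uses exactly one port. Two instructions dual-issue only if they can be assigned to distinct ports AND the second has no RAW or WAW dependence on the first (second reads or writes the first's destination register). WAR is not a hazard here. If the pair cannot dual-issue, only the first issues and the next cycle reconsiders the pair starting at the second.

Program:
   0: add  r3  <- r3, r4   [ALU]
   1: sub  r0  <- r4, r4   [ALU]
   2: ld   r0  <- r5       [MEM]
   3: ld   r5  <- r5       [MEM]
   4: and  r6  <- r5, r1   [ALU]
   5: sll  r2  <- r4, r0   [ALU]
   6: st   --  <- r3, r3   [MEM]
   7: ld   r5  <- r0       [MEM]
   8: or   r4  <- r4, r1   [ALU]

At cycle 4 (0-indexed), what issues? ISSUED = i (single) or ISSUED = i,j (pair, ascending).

ISSUED = 6

0. add+sub @i0+i1  | dual
1. ld @i2  | no-port MEM/MEM
2. ld @i3  | RAW r5
3. and+sll @i4+i5  | dual
4. st @i6  | no-port MEM/MEM
5. ld+or @i7+i8  | dual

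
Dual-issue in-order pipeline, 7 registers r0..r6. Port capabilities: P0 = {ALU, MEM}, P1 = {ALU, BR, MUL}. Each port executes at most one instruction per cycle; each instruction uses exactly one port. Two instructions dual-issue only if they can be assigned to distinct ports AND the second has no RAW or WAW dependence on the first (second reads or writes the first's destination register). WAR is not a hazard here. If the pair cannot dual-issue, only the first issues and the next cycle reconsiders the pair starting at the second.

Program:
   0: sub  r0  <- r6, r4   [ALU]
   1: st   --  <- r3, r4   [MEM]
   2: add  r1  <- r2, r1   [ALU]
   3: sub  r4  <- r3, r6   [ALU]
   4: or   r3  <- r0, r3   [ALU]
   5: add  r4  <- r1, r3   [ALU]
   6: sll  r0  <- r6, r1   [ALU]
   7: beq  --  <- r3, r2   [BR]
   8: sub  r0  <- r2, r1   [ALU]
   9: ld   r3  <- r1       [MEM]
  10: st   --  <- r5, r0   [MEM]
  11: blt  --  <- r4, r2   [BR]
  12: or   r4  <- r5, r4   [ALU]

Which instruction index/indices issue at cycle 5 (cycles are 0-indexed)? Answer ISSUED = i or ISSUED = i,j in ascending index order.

ISSUED = 9

  cy0 -> i0+i1 (sub.ALU;st.MEM) dual
  cy1 -> i2+i3 (add.ALU;sub.ALU) dual
  cy2 -> i4 (or.ALU) RAW r3
  cy3 -> i5+i6 (add.ALU;sll.ALU) dual
  cy4 -> i7+i8 (beq.BR;sub.ALU) dual
  cy5 -> i9 (ld.MEM) no-port MEM/MEM
  cy6 -> i10+i11 (st.MEM;blt.BR) dual
  cy7 -> i12 (or.ALU) tail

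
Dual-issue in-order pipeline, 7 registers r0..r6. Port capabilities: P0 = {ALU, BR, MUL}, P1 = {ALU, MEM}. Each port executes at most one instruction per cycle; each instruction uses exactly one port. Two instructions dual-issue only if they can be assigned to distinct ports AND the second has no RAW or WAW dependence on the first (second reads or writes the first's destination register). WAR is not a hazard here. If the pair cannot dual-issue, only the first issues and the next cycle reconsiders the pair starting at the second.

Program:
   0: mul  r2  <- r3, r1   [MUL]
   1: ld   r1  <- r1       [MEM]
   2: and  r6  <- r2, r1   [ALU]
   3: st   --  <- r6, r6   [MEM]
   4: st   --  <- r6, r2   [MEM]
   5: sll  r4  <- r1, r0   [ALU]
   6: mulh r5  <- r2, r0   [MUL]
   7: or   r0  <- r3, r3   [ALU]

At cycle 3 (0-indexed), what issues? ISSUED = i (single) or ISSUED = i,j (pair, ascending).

#0 head=0: mul+ld i0+i1 pair
#1 head=2: and i2 RAW r6
#2 head=3: st i3 no-port MEM/MEM
#3 head=4: st+sll i4+i5 pair
#4 head=6: mulh+or i6+i7 pair

ISSUED = 4,5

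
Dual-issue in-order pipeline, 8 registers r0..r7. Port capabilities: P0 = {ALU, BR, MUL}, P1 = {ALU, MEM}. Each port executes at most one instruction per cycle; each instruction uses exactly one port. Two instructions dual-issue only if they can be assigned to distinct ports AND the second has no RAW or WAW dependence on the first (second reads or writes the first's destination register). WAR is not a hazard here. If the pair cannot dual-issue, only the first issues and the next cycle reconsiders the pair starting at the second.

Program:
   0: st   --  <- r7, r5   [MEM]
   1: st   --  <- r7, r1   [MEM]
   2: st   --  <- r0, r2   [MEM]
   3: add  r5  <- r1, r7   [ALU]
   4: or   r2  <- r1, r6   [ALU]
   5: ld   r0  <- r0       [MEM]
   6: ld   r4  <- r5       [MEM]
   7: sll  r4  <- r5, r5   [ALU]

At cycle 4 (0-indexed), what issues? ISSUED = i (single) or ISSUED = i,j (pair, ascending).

  cy0 -> i0 (st.MEM) no-port MEM/MEM
  cy1 -> i1 (st.MEM) no-port MEM/MEM
  cy2 -> i2,i3 (st.MEM add.ALU) dual
  cy3 -> i4,i5 (or.ALU ld.MEM) dual
  cy4 -> i6 (ld.MEM) WAW r4
  cy5 -> i7 (sll.ALU) tail

ISSUED = 6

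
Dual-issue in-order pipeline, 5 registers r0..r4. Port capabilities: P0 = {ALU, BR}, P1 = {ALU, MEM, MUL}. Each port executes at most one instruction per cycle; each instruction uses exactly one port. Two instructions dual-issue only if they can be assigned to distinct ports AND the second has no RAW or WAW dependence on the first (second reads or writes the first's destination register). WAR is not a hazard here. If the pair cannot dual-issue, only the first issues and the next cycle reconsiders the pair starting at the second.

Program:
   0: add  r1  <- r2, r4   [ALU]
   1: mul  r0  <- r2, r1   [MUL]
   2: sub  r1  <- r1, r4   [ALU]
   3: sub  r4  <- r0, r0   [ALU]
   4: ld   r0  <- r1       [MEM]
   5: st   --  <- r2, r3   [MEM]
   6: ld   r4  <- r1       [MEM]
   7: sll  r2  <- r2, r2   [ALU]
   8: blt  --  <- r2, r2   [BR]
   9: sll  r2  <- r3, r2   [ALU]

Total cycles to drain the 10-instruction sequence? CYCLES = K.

#0 head=0: add i0 RAW r1
#1 head=1: mul/sub i1+i2 dual
#2 head=3: sub/ld i3+i4 dual
#3 head=5: st i5 no-port MEM/MEM
#4 head=6: ld/sll i6+i7 dual
#5 head=8: blt/sll i8+i9 dual

CYCLES = 6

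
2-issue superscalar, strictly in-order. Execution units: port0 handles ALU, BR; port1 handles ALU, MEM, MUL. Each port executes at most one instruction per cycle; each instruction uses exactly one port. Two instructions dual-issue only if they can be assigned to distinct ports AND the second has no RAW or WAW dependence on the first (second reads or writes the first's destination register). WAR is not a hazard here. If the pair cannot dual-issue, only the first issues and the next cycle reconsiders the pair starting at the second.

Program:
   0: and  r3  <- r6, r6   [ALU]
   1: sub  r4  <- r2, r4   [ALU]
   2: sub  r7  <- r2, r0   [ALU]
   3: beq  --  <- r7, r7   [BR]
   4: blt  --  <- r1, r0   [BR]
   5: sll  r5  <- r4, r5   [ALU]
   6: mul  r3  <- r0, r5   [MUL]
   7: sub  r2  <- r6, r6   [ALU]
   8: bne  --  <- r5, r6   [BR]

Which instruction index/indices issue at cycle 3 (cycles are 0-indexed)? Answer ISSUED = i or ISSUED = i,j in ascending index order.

  cy0 -> i0&i1 (and.ALU/sub.ALU) pair
  cy1 -> i2 (sub.ALU) RAW r7
  cy2 -> i3 (beq.BR) no-port BR/BR
  cy3 -> i4&i5 (blt.BR/sll.ALU) pair
  cy4 -> i6&i7 (mul.MUL/sub.ALU) pair
  cy5 -> i8 (bne.BR) tail

ISSUED = 4,5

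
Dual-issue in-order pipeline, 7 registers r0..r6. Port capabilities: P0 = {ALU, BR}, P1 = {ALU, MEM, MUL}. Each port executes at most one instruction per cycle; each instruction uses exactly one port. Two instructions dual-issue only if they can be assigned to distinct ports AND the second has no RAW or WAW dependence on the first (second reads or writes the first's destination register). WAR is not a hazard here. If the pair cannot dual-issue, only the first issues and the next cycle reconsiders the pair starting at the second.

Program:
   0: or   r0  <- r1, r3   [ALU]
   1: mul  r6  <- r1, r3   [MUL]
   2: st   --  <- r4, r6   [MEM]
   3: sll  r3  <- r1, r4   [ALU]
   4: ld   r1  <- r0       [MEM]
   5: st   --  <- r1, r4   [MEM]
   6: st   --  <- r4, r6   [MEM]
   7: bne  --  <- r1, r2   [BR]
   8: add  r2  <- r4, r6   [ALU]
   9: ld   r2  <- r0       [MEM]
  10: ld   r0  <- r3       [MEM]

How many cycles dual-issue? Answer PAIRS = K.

t=0 i0+i1:or+mul ; pair
t=1 i2+i3:st+sll ; pair
t=2 i4:ld ; no-port MEM/MEM
t=3 i5:st ; no-port MEM/MEM
t=4 i6+i7:st+bne ; pair
t=5 i8:add ; WAW r2
t=6 i9:ld ; no-port MEM/MEM
t=7 i10:ld ; tail

PAIRS = 3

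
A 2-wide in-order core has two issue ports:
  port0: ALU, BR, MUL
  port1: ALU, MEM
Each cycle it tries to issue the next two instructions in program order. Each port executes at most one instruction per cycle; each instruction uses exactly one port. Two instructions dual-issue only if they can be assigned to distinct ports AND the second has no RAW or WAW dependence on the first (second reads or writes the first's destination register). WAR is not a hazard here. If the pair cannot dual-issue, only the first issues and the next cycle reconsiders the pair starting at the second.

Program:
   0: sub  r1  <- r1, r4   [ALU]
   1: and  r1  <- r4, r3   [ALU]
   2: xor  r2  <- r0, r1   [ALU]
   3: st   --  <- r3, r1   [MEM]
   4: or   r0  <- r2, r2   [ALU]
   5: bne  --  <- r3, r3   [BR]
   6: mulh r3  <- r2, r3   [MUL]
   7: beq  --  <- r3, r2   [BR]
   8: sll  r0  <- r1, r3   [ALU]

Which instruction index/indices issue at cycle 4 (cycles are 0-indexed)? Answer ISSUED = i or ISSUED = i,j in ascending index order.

ISSUED = 6

t=0 i0:sub.ALU ; WAW r1
t=1 i1:and.ALU ; RAW r1
t=2 i2&i3:xor.ALU;st.MEM ; pair
t=3 i4&i5:or.ALU;bne.BR ; pair
t=4 i6:mulh.MUL ; no-port MUL/BR
t=5 i7&i8:beq.BR;sll.ALU ; pair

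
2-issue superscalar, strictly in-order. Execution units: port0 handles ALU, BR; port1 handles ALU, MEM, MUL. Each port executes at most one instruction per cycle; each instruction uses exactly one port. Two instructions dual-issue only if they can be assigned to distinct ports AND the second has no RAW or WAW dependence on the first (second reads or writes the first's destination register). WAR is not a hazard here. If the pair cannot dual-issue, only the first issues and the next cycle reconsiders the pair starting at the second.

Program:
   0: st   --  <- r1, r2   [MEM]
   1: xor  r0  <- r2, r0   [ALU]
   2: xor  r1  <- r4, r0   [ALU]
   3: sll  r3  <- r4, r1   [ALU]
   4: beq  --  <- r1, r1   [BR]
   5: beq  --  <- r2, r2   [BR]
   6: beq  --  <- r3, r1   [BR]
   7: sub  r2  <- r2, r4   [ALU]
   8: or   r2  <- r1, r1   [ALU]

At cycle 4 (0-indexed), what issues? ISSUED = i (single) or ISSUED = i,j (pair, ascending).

  cy0 -> i0,i1 (st;xor) pair
  cy1 -> i2 (xor) RAW r1
  cy2 -> i3,i4 (sll;beq) pair
  cy3 -> i5 (beq) no-port BR/BR
  cy4 -> i6,i7 (beq;sub) pair
  cy5 -> i8 (or) tail

ISSUED = 6,7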